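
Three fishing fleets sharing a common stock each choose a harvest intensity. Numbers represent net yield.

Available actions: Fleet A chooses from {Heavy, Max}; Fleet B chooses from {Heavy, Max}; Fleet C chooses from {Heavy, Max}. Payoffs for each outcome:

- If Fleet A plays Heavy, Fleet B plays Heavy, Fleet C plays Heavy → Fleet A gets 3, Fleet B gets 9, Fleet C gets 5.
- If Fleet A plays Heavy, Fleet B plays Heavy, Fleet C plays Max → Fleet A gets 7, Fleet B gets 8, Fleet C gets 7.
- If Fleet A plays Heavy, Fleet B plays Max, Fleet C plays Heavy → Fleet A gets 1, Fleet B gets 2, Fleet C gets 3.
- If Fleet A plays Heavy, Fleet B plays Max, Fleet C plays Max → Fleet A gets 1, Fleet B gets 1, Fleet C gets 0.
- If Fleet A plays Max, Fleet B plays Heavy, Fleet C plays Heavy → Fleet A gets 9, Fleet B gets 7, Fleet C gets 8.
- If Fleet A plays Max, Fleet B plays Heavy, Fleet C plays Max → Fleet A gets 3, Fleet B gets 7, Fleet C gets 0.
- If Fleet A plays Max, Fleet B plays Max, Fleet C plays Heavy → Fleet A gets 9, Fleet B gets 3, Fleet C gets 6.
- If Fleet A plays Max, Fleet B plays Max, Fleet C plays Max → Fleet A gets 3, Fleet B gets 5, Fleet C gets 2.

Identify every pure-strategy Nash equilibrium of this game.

Fleet A against (Heavy, Heavy): payoffs 3, 9 → best response Max.
Fleet A against (Heavy, Max): payoffs 7, 3 → best response Heavy.
Fleet A against (Max, Heavy): payoffs 1, 9 → best response Max.
Fleet A against (Max, Max): payoffs 1, 3 → best response Max.
Fleet B against (Heavy, Heavy): payoffs 9, 2 → best response Heavy.
Fleet B against (Heavy, Max): payoffs 8, 1 → best response Heavy.
Fleet B against (Max, Heavy): payoffs 7, 3 → best response Heavy.
Fleet B against (Max, Max): payoffs 7, 5 → best response Heavy.
Fleet C against (Heavy, Heavy): payoffs 5, 7 → best response Max.
Fleet C against (Heavy, Max): payoffs 3, 0 → best response Heavy.
Fleet C against (Max, Heavy): payoffs 8, 0 → best response Heavy.
Fleet C against (Max, Max): payoffs 6, 2 → best response Heavy.
Mutual best responses: (Heavy, Heavy, Max); (Max, Heavy, Heavy).

The pure Nash equilibria are (Heavy, Heavy, Max) and (Max, Heavy, Heavy).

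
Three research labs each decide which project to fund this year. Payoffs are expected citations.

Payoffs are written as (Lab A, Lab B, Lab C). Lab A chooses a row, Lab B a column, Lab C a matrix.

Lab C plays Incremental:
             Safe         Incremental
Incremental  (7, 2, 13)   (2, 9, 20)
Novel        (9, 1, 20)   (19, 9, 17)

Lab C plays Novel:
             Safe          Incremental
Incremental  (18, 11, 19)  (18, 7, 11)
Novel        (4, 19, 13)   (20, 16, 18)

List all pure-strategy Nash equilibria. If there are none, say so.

Pure NE: (Incremental, Safe, Novel)

(Incremental, Safe, Incremental): Lab A can switch to Novel (7 → 9). Not NE.
(Incremental, Safe, Novel): Lab A gets 18, best alternative 4; Lab B gets 11, best alternative 7; Lab C gets 19, best alternative 13. No profitable deviation — NE.
(Incremental, Incremental, Incremental): Lab A can switch to Novel (2 → 19). Not NE.
(Incremental, Incremental, Novel): Lab A can switch to Novel (18 → 20). Not NE.
(Novel, Safe, Incremental): Lab B can switch to Incremental (1 → 9). Not NE.
(Novel, Safe, Novel): Lab A can switch to Incremental (4 → 18). Not NE.
(Novel, Incremental, Incremental): Lab C can switch to Novel (17 → 18). Not NE.
(Novel, Incremental, Novel): Lab B can switch to Safe (16 → 19). Not NE.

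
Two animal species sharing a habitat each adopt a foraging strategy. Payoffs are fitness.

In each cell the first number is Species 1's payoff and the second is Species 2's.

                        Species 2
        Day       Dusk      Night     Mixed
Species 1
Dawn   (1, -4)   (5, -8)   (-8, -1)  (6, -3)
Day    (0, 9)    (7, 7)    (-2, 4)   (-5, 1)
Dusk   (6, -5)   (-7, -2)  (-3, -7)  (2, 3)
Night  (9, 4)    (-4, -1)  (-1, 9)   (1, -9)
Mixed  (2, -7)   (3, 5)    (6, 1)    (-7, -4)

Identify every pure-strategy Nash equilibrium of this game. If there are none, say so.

(Dawn, Day): Species 1 can switch to Dusk (1 → 6). Not NE.
(Dawn, Dusk): Species 1 can switch to Day (5 → 7). Not NE.
(Dawn, Night): Species 1 can switch to Day (-8 → -2). Not NE.
(Dawn, Mixed): Species 2 can switch to Night (-3 → -1). Not NE.
(Day, Day): Species 1 can switch to Dawn (0 → 1). Not NE.
(Day, Dusk): Species 2 can switch to Day (7 → 9). Not NE.
(Day, Night): Species 1 can switch to Night (-2 → -1). Not NE.
(Day, Mixed): Species 1 can switch to Dawn (-5 → 6). Not NE.
(The remaining 12 profiles each have a profitable deviation by the same check.)

No pure-strategy Nash equilibrium.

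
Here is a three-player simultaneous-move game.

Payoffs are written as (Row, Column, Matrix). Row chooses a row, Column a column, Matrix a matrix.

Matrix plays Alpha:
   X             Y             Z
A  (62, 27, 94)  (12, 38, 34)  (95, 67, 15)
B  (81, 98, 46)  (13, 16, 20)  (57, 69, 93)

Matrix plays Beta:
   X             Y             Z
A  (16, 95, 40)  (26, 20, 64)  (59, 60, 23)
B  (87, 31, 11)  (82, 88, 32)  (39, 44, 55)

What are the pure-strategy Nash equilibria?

Check each profile: it is a Nash equilibrium iff no player can strictly gain by switching unilaterally.
(A, X, Alpha): Row can switch to B (62 → 81). Not NE.
(A, X, Beta): Row can switch to B (16 → 87). Not NE.
(A, Y, Alpha): Row can switch to B (12 → 13). Not NE.
(A, Y, Beta): Row can switch to B (26 → 82). Not NE.
(A, Z, Alpha): Matrix can switch to Beta (15 → 23). Not NE.
(A, Z, Beta): Column can switch to X (60 → 95). Not NE.
(B, X, Alpha): Row gets 81, best alternative 62; Column gets 98, best alternative 69; Matrix gets 46, best alternative 11. No profitable deviation — NE.
(B, X, Beta): Column can switch to Y (31 → 88). Not NE.
(B, Y, Alpha): Column can switch to X (16 → 98). Not NE.
(B, Y, Beta): Row gets 82, best alternative 26; Column gets 88, best alternative 44; Matrix gets 32, best alternative 20. No profitable deviation — NE.
(B, Z, Alpha): Row can switch to A (57 → 95). Not NE.
(B, Z, Beta): Row can switch to A (39 → 59). Not NE.

Pure-strategy Nash equilibria: (B, X, Alpha), (B, Y, Beta)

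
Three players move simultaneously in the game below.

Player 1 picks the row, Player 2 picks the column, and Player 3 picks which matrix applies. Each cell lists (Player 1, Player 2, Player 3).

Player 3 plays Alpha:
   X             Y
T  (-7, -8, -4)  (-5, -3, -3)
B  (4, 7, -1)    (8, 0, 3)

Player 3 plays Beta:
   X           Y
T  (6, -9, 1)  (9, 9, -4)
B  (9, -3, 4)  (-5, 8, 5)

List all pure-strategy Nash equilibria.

none

(T, X, Alpha): Player 1 can switch to B (-7 → 4). Not NE.
(T, X, Beta): Player 1 can switch to B (6 → 9). Not NE.
(T, Y, Alpha): Player 1 can switch to B (-5 → 8). Not NE.
(T, Y, Beta): Player 3 can switch to Alpha (-4 → -3). Not NE.
(B, X, Alpha): Player 3 can switch to Beta (-1 → 4). Not NE.
(B, X, Beta): Player 2 can switch to Y (-3 → 8). Not NE.
(B, Y, Alpha): Player 2 can switch to X (0 → 7). Not NE.
(B, Y, Beta): Player 1 can switch to T (-5 → 9). Not NE.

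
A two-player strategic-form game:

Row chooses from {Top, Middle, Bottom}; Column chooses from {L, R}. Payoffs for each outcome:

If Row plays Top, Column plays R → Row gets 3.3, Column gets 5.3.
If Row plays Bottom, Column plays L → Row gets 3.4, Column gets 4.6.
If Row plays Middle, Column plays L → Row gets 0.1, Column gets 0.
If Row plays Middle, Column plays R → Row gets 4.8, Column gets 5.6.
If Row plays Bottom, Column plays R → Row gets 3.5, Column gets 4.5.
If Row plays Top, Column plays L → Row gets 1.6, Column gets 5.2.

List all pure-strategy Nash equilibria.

Pure-strategy Nash equilibria: (Middle, R) and (Bottom, L)

Check each profile: it is a Nash equilibrium iff no player can strictly gain by switching unilaterally.
(Top, L): Row can switch to Bottom (1.6 → 3.4). Not NE.
(Top, R): Row can switch to Middle (3.3 → 4.8). Not NE.
(Middle, L): Row can switch to Top (0.1 → 1.6). Not NE.
(Middle, R): Row gets 4.8, best alternative 3.5; Column gets 5.6, best alternative 0. No profitable deviation — NE.
(Bottom, L): Row gets 3.4, best alternative 1.6; Column gets 4.6, best alternative 4.5. No profitable deviation — NE.
(Bottom, R): Row can switch to Middle (3.5 → 4.8). Not NE.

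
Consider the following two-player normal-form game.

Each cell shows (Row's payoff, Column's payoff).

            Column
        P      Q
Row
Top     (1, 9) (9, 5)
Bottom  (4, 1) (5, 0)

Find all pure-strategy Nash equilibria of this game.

Row against P: payoffs 1, 4 → best response Bottom.
Row against Q: payoffs 9, 5 → best response Top.
Column against Top: payoffs 9, 5 → best response P.
Column against Bottom: payoffs 1, 0 → best response P.
Mutual best responses: (Bottom, P).

The unique pure-strategy Nash equilibrium is (Bottom, P).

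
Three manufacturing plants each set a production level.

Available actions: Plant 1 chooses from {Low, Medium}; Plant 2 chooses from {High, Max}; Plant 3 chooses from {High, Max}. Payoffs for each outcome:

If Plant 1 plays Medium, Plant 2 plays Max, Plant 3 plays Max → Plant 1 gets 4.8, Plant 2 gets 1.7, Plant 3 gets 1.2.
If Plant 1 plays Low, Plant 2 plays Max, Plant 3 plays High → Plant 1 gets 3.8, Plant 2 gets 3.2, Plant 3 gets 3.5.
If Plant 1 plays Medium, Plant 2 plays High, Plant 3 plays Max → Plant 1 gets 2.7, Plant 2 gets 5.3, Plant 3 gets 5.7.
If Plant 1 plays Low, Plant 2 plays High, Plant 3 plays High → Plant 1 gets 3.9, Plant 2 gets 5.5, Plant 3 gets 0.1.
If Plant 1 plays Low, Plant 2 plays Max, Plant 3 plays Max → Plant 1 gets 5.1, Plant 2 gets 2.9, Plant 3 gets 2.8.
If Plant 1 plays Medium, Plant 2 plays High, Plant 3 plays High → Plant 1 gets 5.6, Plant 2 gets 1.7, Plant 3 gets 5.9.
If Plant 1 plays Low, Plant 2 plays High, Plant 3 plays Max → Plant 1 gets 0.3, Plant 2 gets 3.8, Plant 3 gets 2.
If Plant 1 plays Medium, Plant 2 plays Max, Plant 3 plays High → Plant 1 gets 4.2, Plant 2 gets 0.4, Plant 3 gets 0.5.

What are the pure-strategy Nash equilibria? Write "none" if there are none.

Mark each player's best response to every combination of opponents' strategies; a profile where every player is best-responding is a pure Nash equilibrium.
Plant 1 against (High, High): payoffs 3.9, 5.6 → best response Medium.
Plant 1 against (High, Max): payoffs 0.3, 2.7 → best response Medium.
Plant 1 against (Max, High): payoffs 3.8, 4.2 → best response Medium.
Plant 1 against (Max, Max): payoffs 5.1, 4.8 → best response Low.
Plant 2 against (Low, High): payoffs 5.5, 3.2 → best response High.
Plant 2 against (Low, Max): payoffs 3.8, 2.9 → best response High.
Plant 2 against (Medium, High): payoffs 1.7, 0.4 → best response High.
Plant 2 against (Medium, Max): payoffs 5.3, 1.7 → best response High.
Plant 3 against (Low, High): payoffs 0.1, 2 → best response Max.
Plant 3 against (Low, Max): payoffs 3.5, 2.8 → best response High.
Plant 3 against (Medium, High): payoffs 5.9, 5.7 → best response High.
Plant 3 against (Medium, Max): payoffs 0.5, 1.2 → best response Max.
Mutual best responses: (Medium, High, High).

Pure NE: (Medium, High, High)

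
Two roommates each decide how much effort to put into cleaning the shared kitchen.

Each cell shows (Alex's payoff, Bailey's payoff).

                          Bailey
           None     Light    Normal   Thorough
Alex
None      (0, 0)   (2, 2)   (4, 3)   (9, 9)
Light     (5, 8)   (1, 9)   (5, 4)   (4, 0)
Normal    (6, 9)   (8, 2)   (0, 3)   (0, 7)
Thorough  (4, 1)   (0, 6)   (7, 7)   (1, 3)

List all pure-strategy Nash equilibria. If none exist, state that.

(None, None): Alex can switch to Light (0 → 5). Not NE.
(None, Light): Alex can switch to Normal (2 → 8). Not NE.
(None, Normal): Alex can switch to Light (4 → 5). Not NE.
(None, Thorough): Alex gets 9, best alternative 4; Bailey gets 9, best alternative 3. No profitable deviation — NE.
(Light, None): Alex can switch to Normal (5 → 6). Not NE.
(Light, Light): Alex can switch to None (1 → 2). Not NE.
(Light, Normal): Alex can switch to Thorough (5 → 7). Not NE.
(Light, Thorough): Alex can switch to None (4 → 9). Not NE.
(Normal, None): Alex gets 6, best alternative 5; Bailey gets 9, best alternative 7. No profitable deviation — NE.
(Normal, Light): Bailey can switch to None (2 → 9). Not NE.
(Normal, Normal): Alex can switch to None (0 → 4). Not NE.
(Normal, Thorough): Alex can switch to None (0 → 9). Not NE.
(Thorough, Normal): Alex gets 7, best alternative 5; Bailey gets 7, best alternative 6. No profitable deviation — NE.
(The remaining 3 profiles each have a profitable deviation by the same check.)

Pure-strategy Nash equilibria: (None, Thorough), (Normal, None), (Thorough, Normal)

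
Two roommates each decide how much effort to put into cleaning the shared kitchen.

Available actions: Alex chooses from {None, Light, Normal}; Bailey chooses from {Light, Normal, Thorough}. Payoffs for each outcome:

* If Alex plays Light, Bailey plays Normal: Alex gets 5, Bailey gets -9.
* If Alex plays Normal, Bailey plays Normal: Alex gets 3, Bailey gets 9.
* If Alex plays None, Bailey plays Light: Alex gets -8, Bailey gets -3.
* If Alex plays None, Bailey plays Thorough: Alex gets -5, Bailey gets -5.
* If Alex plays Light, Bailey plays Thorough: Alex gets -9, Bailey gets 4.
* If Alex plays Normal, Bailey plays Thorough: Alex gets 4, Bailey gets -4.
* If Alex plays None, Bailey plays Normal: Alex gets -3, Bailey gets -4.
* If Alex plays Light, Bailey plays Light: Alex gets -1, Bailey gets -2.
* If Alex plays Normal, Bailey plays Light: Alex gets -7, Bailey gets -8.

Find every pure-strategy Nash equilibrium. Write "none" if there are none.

For each strategy profile, look for a profitable unilateral deviation.
(None, Light): Alex can switch to Light (-8 → -1). Not NE.
(None, Normal): Alex can switch to Light (-3 → 5). Not NE.
(None, Thorough): Alex can switch to Normal (-5 → 4). Not NE.
(Light, Light): Bailey can switch to Thorough (-2 → 4). Not NE.
(Light, Normal): Bailey can switch to Light (-9 → -2). Not NE.
(Light, Thorough): Alex can switch to None (-9 → -5). Not NE.
(The remaining 3 profiles each have a profitable deviation by the same check.)

No pure-strategy Nash equilibrium.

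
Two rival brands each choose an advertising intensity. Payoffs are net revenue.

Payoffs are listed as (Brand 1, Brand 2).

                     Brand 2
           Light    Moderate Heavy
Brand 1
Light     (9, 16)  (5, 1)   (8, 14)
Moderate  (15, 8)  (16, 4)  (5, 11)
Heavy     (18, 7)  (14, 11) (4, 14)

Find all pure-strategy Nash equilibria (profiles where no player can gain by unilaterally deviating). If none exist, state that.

There is no pure-strategy Nash equilibrium.

Mark each player's best response to every combination of opponents' strategies; a profile where every player is best-responding is a pure Nash equilibrium.
Brand 1 against Light: payoffs 9, 15, 18 → best response Heavy.
Brand 1 against Moderate: payoffs 5, 16, 14 → best response Moderate.
Brand 1 against Heavy: payoffs 8, 5, 4 → best response Light.
Brand 2 against Light: payoffs 16, 1, 14 → best response Light.
Brand 2 against Moderate: payoffs 8, 4, 11 → best response Heavy.
Brand 2 against Heavy: payoffs 7, 11, 14 → best response Heavy.
No profile is a mutual best response for all players.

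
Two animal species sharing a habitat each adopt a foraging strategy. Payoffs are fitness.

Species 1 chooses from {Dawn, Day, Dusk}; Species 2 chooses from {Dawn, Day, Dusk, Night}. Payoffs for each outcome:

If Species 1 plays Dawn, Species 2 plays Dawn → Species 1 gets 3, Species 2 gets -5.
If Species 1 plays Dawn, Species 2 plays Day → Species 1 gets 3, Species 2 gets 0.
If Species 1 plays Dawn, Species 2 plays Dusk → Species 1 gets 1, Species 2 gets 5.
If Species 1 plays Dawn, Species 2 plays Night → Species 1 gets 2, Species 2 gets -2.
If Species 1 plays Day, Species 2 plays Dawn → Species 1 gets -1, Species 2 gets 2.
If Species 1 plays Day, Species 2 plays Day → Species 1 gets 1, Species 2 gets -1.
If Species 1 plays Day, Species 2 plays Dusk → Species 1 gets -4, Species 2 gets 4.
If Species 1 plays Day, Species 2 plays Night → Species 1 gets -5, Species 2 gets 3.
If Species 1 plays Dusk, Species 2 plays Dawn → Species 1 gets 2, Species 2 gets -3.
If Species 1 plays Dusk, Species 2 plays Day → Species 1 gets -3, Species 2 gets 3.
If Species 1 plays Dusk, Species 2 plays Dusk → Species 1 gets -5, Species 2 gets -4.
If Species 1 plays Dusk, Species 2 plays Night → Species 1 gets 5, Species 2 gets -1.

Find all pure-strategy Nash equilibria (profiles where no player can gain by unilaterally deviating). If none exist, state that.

Pure NE: (Dawn, Dusk)

Species 1 against Dawn: payoffs 3, -1, 2 → best response Dawn.
Species 1 against Day: payoffs 3, 1, -3 → best response Dawn.
Species 1 against Dusk: payoffs 1, -4, -5 → best response Dawn.
Species 1 against Night: payoffs 2, -5, 5 → best response Dusk.
Species 2 against Dawn: payoffs -5, 0, 5, -2 → best response Dusk.
Species 2 against Day: payoffs 2, -1, 4, 3 → best response Dusk.
Species 2 against Dusk: payoffs -3, 3, -4, -1 → best response Day.
Mutual best responses: (Dawn, Dusk).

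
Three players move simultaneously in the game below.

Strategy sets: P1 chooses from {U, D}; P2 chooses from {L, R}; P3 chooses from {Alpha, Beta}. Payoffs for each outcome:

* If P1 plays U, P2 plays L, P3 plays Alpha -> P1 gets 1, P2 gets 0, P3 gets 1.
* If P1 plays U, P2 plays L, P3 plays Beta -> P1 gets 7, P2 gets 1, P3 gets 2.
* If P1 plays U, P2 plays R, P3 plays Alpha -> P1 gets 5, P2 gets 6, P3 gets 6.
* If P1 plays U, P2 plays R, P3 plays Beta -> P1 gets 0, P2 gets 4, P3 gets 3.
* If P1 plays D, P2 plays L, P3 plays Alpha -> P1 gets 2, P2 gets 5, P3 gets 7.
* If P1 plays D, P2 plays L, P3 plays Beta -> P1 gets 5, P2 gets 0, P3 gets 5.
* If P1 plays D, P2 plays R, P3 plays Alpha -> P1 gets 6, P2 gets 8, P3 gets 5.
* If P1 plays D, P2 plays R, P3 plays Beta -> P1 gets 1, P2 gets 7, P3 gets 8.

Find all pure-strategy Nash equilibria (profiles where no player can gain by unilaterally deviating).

Pure NE: (D, R, Beta)

P1 against (L, Alpha): payoffs 1, 2 → best response D.
P1 against (L, Beta): payoffs 7, 5 → best response U.
P1 against (R, Alpha): payoffs 5, 6 → best response D.
P1 against (R, Beta): payoffs 0, 1 → best response D.
P2 against (U, Alpha): payoffs 0, 6 → best response R.
P2 against (U, Beta): payoffs 1, 4 → best response R.
P2 against (D, Alpha): payoffs 5, 8 → best response R.
P2 against (D, Beta): payoffs 0, 7 → best response R.
P3 against (U, L): payoffs 1, 2 → best response Beta.
P3 against (U, R): payoffs 6, 3 → best response Alpha.
P3 against (D, L): payoffs 7, 5 → best response Alpha.
P3 against (D, R): payoffs 5, 8 → best response Beta.
Mutual best responses: (D, R, Beta).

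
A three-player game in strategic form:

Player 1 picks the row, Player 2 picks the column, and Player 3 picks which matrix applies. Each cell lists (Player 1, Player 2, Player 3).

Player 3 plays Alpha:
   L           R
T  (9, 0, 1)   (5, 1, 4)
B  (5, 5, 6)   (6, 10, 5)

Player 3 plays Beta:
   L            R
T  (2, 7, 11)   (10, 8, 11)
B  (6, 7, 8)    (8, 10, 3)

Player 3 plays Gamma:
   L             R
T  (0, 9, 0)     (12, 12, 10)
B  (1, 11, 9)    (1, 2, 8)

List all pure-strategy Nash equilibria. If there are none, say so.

Player 1 against (L, Alpha): payoffs 9, 5 → best response T.
Player 1 against (L, Beta): payoffs 2, 6 → best response B.
Player 1 against (L, Gamma): payoffs 0, 1 → best response B.
Player 1 against (R, Alpha): payoffs 5, 6 → best response B.
Player 1 against (R, Beta): payoffs 10, 8 → best response T.
Player 1 against (R, Gamma): payoffs 12, 1 → best response T.
Player 2 against (T, Alpha): payoffs 0, 1 → best response R.
Player 2 against (T, Beta): payoffs 7, 8 → best response R.
Player 2 against (T, Gamma): payoffs 9, 12 → best response R.
Player 2 against (B, Alpha): payoffs 5, 10 → best response R.
Player 2 against (B, Beta): payoffs 7, 10 → best response R.
Player 2 against (B, Gamma): payoffs 11, 2 → best response L.
Player 3 against (T, L): payoffs 1, 11, 0 → best response Beta.
Player 3 against (T, R): payoffs 4, 11, 10 → best response Beta.
Player 3 against (B, L): payoffs 6, 8, 9 → best response Gamma.
Player 3 against (B, R): payoffs 5, 3, 8 → best response Gamma.
Mutual best responses: (T, R, Beta); (B, L, Gamma).

Pure-strategy Nash equilibria: (T, R, Beta); (B, L, Gamma)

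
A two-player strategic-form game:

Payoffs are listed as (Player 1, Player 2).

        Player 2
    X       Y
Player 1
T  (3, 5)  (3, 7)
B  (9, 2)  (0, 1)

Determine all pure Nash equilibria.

Player 1 against X: payoffs 3, 9 → best response B.
Player 1 against Y: payoffs 3, 0 → best response T.
Player 2 against T: payoffs 5, 7 → best response Y.
Player 2 against B: payoffs 2, 1 → best response X.
Mutual best responses: (T, Y); (B, X).

(T, Y) and (B, X)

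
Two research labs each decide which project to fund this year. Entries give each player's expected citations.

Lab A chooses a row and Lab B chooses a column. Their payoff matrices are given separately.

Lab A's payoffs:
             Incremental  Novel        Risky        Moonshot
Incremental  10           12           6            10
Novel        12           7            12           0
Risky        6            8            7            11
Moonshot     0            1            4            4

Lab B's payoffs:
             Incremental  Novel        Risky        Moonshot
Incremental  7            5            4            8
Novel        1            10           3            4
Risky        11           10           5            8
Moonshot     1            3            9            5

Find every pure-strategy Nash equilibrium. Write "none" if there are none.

(Incremental, Incremental): Lab A can switch to Novel (10 → 12). Not NE.
(Incremental, Novel): Lab B can switch to Incremental (5 → 7). Not NE.
(Incremental, Risky): Lab A can switch to Novel (6 → 12). Not NE.
(Incremental, Moonshot): Lab A can switch to Risky (10 → 11). Not NE.
(Novel, Incremental): Lab B can switch to Novel (1 → 10). Not NE.
(Novel, Novel): Lab A can switch to Incremental (7 → 12). Not NE.
(Novel, Risky): Lab B can switch to Novel (3 → 10). Not NE.
(Novel, Moonshot): Lab A can switch to Incremental (0 → 10). Not NE.
(Risky, Incremental): Lab A can switch to Incremental (6 → 10). Not NE.
(Risky, Novel): Lab A can switch to Incremental (8 → 12). Not NE.
(Risky, Risky): Lab A can switch to Novel (7 → 12). Not NE.
(Risky, Moonshot): Lab B can switch to Incremental (8 → 11). Not NE.
(The remaining 4 profiles each have a profitable deviation by the same check.)

No pure-strategy Nash equilibrium.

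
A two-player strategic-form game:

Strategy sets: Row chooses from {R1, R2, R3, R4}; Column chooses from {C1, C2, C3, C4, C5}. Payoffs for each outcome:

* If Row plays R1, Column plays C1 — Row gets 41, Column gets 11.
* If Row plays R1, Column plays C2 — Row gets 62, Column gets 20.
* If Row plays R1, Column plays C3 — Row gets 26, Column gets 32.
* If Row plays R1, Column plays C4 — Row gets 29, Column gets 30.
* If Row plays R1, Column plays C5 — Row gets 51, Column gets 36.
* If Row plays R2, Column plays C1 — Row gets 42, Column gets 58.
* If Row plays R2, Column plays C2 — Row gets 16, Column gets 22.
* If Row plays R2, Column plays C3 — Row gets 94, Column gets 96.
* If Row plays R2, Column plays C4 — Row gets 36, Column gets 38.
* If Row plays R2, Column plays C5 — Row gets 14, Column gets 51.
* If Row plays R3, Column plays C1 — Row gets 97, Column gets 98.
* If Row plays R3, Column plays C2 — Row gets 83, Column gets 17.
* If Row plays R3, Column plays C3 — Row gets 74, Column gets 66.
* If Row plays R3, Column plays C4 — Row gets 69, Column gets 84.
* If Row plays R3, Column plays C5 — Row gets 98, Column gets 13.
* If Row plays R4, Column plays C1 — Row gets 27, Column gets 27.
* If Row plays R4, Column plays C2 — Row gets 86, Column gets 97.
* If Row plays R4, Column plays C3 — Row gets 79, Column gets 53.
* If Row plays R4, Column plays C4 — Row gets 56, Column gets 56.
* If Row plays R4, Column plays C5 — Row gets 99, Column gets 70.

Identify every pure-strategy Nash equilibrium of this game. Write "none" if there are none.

Row against C1: payoffs 41, 42, 97, 27 → best response R3.
Row against C2: payoffs 62, 16, 83, 86 → best response R4.
Row against C3: payoffs 26, 94, 74, 79 → best response R2.
Row against C4: payoffs 29, 36, 69, 56 → best response R3.
Row against C5: payoffs 51, 14, 98, 99 → best response R4.
Column against R1: payoffs 11, 20, 32, 30, 36 → best response C5.
Column against R2: payoffs 58, 22, 96, 38, 51 → best response C3.
Column against R3: payoffs 98, 17, 66, 84, 13 → best response C1.
Column against R4: payoffs 27, 97, 53, 56, 70 → best response C2.
Mutual best responses: (R2, C3); (R3, C1); (R4, C2).

Pure-strategy Nash equilibria: (R2, C3); (R3, C1); (R4, C2)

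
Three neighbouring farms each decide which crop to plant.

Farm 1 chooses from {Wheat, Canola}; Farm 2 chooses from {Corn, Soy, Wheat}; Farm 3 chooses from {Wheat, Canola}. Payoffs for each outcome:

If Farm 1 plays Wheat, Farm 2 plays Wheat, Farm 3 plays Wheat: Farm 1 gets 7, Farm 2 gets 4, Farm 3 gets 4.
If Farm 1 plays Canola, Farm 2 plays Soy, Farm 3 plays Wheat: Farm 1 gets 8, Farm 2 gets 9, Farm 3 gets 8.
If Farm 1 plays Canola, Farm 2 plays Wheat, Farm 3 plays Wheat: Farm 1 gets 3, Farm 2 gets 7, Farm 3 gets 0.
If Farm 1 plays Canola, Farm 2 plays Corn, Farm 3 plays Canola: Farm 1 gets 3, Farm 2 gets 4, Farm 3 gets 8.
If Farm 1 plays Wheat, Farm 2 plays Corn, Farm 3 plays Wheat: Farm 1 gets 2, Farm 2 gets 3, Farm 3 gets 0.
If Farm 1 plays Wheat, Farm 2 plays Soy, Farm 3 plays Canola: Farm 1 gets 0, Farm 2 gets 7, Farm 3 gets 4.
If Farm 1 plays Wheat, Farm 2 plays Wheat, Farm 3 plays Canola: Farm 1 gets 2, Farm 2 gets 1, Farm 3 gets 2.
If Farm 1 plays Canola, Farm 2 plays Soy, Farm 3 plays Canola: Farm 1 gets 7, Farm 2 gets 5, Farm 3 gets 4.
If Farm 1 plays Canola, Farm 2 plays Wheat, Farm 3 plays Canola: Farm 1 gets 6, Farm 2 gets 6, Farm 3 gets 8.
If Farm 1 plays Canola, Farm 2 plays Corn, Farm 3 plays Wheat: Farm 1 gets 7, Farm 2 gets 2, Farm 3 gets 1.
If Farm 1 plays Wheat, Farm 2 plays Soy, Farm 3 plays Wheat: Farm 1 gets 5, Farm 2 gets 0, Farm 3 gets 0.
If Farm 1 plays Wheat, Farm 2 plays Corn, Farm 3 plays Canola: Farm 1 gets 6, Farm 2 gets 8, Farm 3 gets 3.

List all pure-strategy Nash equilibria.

The pure Nash equilibria are (Wheat, Corn, Canola); (Wheat, Wheat, Wheat); (Canola, Soy, Wheat); (Canola, Wheat, Canola).

Farm 1 against (Corn, Wheat): payoffs 2, 7 → best response Canola.
Farm 1 against (Corn, Canola): payoffs 6, 3 → best response Wheat.
Farm 1 against (Soy, Wheat): payoffs 5, 8 → best response Canola.
Farm 1 against (Soy, Canola): payoffs 0, 7 → best response Canola.
Farm 1 against (Wheat, Wheat): payoffs 7, 3 → best response Wheat.
Farm 1 against (Wheat, Canola): payoffs 2, 6 → best response Canola.
Farm 2 against (Wheat, Wheat): payoffs 3, 0, 4 → best response Wheat.
Farm 2 against (Wheat, Canola): payoffs 8, 7, 1 → best response Corn.
Farm 2 against (Canola, Wheat): payoffs 2, 9, 7 → best response Soy.
Farm 2 against (Canola, Canola): payoffs 4, 5, 6 → best response Wheat.
Farm 3 against (Wheat, Corn): payoffs 0, 3 → best response Canola.
Farm 3 against (Wheat, Soy): payoffs 0, 4 → best response Canola.
Farm 3 against (Wheat, Wheat): payoffs 4, 2 → best response Wheat.
Farm 3 against (Canola, Corn): payoffs 1, 8 → best response Canola.
Farm 3 against (Canola, Soy): payoffs 8, 4 → best response Wheat.
Farm 3 against (Canola, Wheat): payoffs 0, 8 → best response Canola.
Mutual best responses: (Wheat, Corn, Canola); (Wheat, Wheat, Wheat); (Canola, Soy, Wheat); (Canola, Wheat, Canola).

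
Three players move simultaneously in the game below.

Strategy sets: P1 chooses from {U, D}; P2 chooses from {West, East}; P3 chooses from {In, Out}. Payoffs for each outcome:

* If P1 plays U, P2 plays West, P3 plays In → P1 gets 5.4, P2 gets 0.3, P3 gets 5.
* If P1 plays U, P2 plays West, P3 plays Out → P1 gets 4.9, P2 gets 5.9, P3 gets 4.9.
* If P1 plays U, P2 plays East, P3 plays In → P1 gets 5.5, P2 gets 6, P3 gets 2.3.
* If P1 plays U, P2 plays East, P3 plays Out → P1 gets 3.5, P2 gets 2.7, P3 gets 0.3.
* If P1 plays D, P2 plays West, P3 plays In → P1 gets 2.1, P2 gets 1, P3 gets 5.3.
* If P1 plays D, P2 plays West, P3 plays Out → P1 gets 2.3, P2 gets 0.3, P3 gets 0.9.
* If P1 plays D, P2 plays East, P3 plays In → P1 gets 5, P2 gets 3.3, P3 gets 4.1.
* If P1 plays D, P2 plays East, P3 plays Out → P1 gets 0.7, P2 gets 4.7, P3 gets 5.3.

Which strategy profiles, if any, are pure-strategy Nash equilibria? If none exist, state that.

The unique pure-strategy Nash equilibrium is (U, East, In).

Check each profile: it is a Nash equilibrium iff no player can strictly gain by switching unilaterally.
(U, West, In): P2 can switch to East (0.3 → 6). Not NE.
(U, West, Out): P3 can switch to In (4.9 → 5). Not NE.
(U, East, In): P1 gets 5.5, best alternative 5; P2 gets 6, best alternative 0.3; P3 gets 2.3, best alternative 0.3. No profitable deviation — NE.
(U, East, Out): P2 can switch to West (2.7 → 5.9). Not NE.
(D, West, In): P1 can switch to U (2.1 → 5.4). Not NE.
(D, West, Out): P1 can switch to U (2.3 → 4.9). Not NE.
(D, East, In): P1 can switch to U (5 → 5.5). Not NE.
(D, East, Out): P1 can switch to U (0.7 → 3.5). Not NE.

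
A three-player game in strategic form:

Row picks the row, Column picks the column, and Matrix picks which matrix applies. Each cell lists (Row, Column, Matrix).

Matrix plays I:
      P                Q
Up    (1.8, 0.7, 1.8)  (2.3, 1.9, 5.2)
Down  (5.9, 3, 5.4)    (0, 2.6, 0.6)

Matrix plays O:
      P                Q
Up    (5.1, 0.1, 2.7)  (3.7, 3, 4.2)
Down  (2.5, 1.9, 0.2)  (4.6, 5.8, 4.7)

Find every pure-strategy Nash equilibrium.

For each strategy profile, look for a profitable unilateral deviation.
(Up, P, I): Row can switch to Down (1.8 → 5.9). Not NE.
(Up, P, O): Column can switch to Q (0.1 → 3). Not NE.
(Up, Q, I): Row gets 2.3, best alternative 0; Column gets 1.9, best alternative 0.7; Matrix gets 5.2, best alternative 4.2. No profitable deviation — NE.
(Up, Q, O): Row can switch to Down (3.7 → 4.6). Not NE.
(Down, P, I): Row gets 5.9, best alternative 1.8; Column gets 3, best alternative 2.6; Matrix gets 5.4, best alternative 0.2. No profitable deviation — NE.
(Down, P, O): Row can switch to Up (2.5 → 5.1). Not NE.
(Down, Q, I): Row can switch to Up (0 → 2.3). Not NE.
(Down, Q, O): Row gets 4.6, best alternative 3.7; Column gets 5.8, best alternative 1.9; Matrix gets 4.7, best alternative 0.6. No profitable deviation — NE.

The pure Nash equilibria are (Up, Q, I), (Down, P, I), (Down, Q, O).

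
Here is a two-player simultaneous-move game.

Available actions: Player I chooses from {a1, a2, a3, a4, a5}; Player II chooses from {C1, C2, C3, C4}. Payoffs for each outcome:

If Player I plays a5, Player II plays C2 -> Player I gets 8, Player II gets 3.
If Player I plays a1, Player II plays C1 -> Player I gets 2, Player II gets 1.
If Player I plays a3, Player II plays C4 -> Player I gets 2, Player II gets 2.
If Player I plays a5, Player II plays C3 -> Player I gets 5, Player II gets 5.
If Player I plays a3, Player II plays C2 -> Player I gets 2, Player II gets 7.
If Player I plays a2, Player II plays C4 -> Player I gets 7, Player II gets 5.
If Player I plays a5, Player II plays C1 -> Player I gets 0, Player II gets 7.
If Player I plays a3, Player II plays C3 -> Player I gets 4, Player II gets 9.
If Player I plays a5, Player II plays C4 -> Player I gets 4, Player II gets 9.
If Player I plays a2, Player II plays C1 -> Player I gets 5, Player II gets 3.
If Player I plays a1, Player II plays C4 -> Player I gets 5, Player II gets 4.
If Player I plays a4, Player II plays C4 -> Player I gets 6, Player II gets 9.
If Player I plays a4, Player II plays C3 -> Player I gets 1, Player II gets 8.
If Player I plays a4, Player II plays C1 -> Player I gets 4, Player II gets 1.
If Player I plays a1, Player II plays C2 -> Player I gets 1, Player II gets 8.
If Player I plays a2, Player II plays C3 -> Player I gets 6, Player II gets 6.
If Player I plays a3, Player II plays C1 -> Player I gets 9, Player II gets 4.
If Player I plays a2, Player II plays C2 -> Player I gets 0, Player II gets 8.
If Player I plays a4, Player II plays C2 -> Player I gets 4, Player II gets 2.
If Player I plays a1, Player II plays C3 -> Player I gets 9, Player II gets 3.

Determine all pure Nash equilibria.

none

Player I against C1: payoffs 2, 5, 9, 4, 0 → best response a3.
Player I against C2: payoffs 1, 0, 2, 4, 8 → best response a5.
Player I against C3: payoffs 9, 6, 4, 1, 5 → best response a1.
Player I against C4: payoffs 5, 7, 2, 6, 4 → best response a2.
Player II against a1: payoffs 1, 8, 3, 4 → best response C2.
Player II against a2: payoffs 3, 8, 6, 5 → best response C2.
Player II against a3: payoffs 4, 7, 9, 2 → best response C3.
Player II against a4: payoffs 1, 2, 8, 9 → best response C4.
Player II against a5: payoffs 7, 3, 5, 9 → best response C4.
No profile is a mutual best response for all players.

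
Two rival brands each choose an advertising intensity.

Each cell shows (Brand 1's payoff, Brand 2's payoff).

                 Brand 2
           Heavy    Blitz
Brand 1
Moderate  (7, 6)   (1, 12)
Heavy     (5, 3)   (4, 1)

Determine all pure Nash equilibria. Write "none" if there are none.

none

Brand 1 against Heavy: payoffs 7, 5 → best response Moderate.
Brand 1 against Blitz: payoffs 1, 4 → best response Heavy.
Brand 2 against Moderate: payoffs 6, 12 → best response Blitz.
Brand 2 against Heavy: payoffs 3, 1 → best response Heavy.
No profile is a mutual best response for all players.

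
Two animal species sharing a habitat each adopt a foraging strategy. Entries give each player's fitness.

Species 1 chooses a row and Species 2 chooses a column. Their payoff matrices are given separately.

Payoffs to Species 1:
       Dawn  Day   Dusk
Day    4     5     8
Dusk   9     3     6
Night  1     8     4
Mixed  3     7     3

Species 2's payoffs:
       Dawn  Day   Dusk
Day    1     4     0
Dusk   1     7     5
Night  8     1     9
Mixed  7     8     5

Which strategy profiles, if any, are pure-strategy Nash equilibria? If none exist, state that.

(Day, Dawn): Species 1 can switch to Dusk (4 → 9). Not NE.
(Day, Day): Species 1 can switch to Night (5 → 8). Not NE.
(Day, Dusk): Species 2 can switch to Dawn (0 → 1). Not NE.
(Dusk, Dawn): Species 2 can switch to Day (1 → 7). Not NE.
(Dusk, Day): Species 1 can switch to Day (3 → 5). Not NE.
(Dusk, Dusk): Species 1 can switch to Day (6 → 8). Not NE.
(Night, Dawn): Species 1 can switch to Day (1 → 4). Not NE.
(Night, Day): Species 2 can switch to Dawn (1 → 8). Not NE.
(Night, Dusk): Species 1 can switch to Day (4 → 8). Not NE.
(Mixed, Dawn): Species 1 can switch to Day (3 → 4). Not NE.
(The remaining 2 profiles each have a profitable deviation by the same check.)

There is no pure-strategy Nash equilibrium.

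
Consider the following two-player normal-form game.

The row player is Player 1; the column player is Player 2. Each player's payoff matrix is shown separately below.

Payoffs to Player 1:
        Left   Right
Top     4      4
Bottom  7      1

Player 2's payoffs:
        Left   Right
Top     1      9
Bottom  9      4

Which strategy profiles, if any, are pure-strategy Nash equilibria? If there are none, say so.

(Top, Left): Player 1 can switch to Bottom (4 → 7). Not NE.
(Top, Right): Player 1 gets 4, best alternative 1; Player 2 gets 9, best alternative 1. No profitable deviation — NE.
(Bottom, Left): Player 1 gets 7, best alternative 4; Player 2 gets 9, best alternative 4. No profitable deviation — NE.
(Bottom, Right): Player 1 can switch to Top (1 → 4). Not NE.

Pure-strategy Nash equilibria: (Top, Right), (Bottom, Left)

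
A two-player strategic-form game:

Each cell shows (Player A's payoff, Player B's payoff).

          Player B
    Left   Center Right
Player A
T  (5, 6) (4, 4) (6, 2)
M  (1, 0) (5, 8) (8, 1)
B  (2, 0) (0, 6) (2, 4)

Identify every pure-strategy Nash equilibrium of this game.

Check each profile: it is a Nash equilibrium iff no player can strictly gain by switching unilaterally.
(T, Left): Player A gets 5, best alternative 2; Player B gets 6, best alternative 4. No profitable deviation — NE.
(T, Center): Player A can switch to M (4 → 5). Not NE.
(T, Right): Player A can switch to M (6 → 8). Not NE.
(M, Left): Player A can switch to T (1 → 5). Not NE.
(M, Center): Player A gets 5, best alternative 4; Player B gets 8, best alternative 1. No profitable deviation — NE.
(M, Right): Player B can switch to Center (1 → 8). Not NE.
(B, Left): Player A can switch to T (2 → 5). Not NE.
(B, Center): Player A can switch to T (0 → 4). Not NE.
(B, Right): Player A can switch to T (2 → 6). Not NE.

(T, Left) and (M, Center)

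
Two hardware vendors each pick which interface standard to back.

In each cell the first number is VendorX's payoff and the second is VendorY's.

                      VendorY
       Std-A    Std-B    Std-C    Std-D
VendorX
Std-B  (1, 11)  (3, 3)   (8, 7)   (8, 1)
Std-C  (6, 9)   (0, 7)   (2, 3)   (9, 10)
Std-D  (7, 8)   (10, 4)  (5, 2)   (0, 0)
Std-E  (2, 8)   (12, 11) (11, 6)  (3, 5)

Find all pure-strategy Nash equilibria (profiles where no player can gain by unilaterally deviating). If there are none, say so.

Pure-strategy Nash equilibria: (Std-C, Std-D), (Std-D, Std-A), (Std-E, Std-B)

For each player, find the best response to each opponent profile; mutual best responses are the pure NE.
VendorX against Std-A: payoffs 1, 6, 7, 2 → best response Std-D.
VendorX against Std-B: payoffs 3, 0, 10, 12 → best response Std-E.
VendorX against Std-C: payoffs 8, 2, 5, 11 → best response Std-E.
VendorX against Std-D: payoffs 8, 9, 0, 3 → best response Std-C.
VendorY against Std-B: payoffs 11, 3, 7, 1 → best response Std-A.
VendorY against Std-C: payoffs 9, 7, 3, 10 → best response Std-D.
VendorY against Std-D: payoffs 8, 4, 2, 0 → best response Std-A.
VendorY against Std-E: payoffs 8, 11, 6, 5 → best response Std-B.
Mutual best responses: (Std-C, Std-D); (Std-D, Std-A); (Std-E, Std-B).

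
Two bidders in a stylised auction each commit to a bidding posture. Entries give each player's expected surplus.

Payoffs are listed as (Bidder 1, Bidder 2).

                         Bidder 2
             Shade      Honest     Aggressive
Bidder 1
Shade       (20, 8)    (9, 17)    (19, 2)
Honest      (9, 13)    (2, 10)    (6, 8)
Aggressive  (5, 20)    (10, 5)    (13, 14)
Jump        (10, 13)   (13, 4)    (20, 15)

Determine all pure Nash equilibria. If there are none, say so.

(Jump, Aggressive)

For each strategy profile, look for a profitable unilateral deviation.
(Shade, Shade): Bidder 2 can switch to Honest (8 → 17). Not NE.
(Shade, Honest): Bidder 1 can switch to Aggressive (9 → 10). Not NE.
(Shade, Aggressive): Bidder 1 can switch to Jump (19 → 20). Not NE.
(Honest, Shade): Bidder 1 can switch to Shade (9 → 20). Not NE.
(Honest, Honest): Bidder 1 can switch to Shade (2 → 9). Not NE.
(Honest, Aggressive): Bidder 1 can switch to Shade (6 → 19). Not NE.
(Aggressive, Shade): Bidder 1 can switch to Shade (5 → 20). Not NE.
(Aggressive, Honest): Bidder 1 can switch to Jump (10 → 13). Not NE.
(Jump, Aggressive): Bidder 1 gets 20, best alternative 19; Bidder 2 gets 15, best alternative 13. No profitable deviation — NE.
(The remaining 3 profiles each have a profitable deviation by the same check.)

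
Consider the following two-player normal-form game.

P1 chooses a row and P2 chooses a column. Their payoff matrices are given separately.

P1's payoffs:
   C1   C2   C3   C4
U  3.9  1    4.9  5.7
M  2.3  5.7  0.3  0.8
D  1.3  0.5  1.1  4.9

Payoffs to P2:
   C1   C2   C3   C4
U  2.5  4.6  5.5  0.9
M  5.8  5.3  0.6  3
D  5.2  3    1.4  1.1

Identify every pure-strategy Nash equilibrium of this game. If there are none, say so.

Pure NE: (U, C3)

P1 against C1: payoffs 3.9, 2.3, 1.3 → best response U.
P1 against C2: payoffs 1, 5.7, 0.5 → best response M.
P1 against C3: payoffs 4.9, 0.3, 1.1 → best response U.
P1 against C4: payoffs 5.7, 0.8, 4.9 → best response U.
P2 against U: payoffs 2.5, 4.6, 5.5, 0.9 → best response C3.
P2 against M: payoffs 5.8, 5.3, 0.6, 3 → best response C1.
P2 against D: payoffs 5.2, 3, 1.4, 1.1 → best response C1.
Mutual best responses: (U, C3).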